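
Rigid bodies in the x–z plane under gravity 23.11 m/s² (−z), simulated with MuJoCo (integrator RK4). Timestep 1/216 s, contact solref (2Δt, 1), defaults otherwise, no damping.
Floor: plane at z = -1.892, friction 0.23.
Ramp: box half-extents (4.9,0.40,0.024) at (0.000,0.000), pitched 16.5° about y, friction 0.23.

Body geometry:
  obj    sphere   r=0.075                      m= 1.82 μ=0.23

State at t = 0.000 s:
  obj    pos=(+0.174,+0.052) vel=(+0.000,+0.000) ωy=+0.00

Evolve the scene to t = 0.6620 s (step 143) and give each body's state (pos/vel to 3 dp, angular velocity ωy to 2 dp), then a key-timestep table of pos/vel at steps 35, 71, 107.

State at t = 0.6620 s:
  obj    pos=(+1.159,-0.240) vel=(+2.976,-0.882) ωy=+41.37

Key-timestep trajectory:
   step    t(s)  obj.x    obj.z    obj.vx   obj.vz 
     35  0.1620   +0.233  +0.034  +0.729  -0.216
     71  0.3287   +0.417  -0.020  +1.478  -0.438
    107  0.4954   +0.726  -0.112  +2.227  -0.660


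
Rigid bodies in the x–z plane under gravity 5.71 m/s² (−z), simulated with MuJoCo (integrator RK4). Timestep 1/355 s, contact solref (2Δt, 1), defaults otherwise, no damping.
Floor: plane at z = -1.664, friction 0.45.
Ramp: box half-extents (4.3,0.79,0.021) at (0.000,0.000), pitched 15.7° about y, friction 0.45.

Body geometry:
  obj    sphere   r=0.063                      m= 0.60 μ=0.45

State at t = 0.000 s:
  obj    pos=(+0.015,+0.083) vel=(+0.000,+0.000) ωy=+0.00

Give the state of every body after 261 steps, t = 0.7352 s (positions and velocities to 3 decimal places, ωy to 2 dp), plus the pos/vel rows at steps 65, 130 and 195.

State at t = 0.7352 s:
  obj    pos=(+0.302,+0.002) vel=(+0.781,-0.220) ωy=+12.88

Key-timestep trajectory:
   step    t(s)  obj.x    obj.z    obj.vx   obj.vz 
     65  0.1831   +0.033  +0.078  +0.195  -0.055
    130  0.3662   +0.086  +0.063  +0.389  -0.109
    195  0.5493   +0.175  +0.038  +0.584  -0.164


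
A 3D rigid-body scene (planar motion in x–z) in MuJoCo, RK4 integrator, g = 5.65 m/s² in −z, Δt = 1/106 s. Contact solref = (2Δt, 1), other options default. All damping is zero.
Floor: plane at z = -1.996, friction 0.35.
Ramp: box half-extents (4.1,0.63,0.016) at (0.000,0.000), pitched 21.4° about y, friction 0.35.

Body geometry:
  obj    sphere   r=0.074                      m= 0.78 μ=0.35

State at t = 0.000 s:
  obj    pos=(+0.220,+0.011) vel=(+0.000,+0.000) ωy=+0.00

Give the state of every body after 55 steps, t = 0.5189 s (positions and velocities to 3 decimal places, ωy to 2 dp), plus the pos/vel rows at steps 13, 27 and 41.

State at t = 0.5189 s:
  obj    pos=(+0.405,-0.062) vel=(+0.711,-0.279) ωy=+10.32

Key-timestep trajectory:
   step    t(s)  obj.x    obj.z    obj.vx   obj.vz 
     13  0.1226   +0.230  +0.006  +0.169  -0.065
     27  0.2547   +0.264  -0.007  +0.349  -0.137
     41  0.3868   +0.323  -0.030  +0.530  -0.208


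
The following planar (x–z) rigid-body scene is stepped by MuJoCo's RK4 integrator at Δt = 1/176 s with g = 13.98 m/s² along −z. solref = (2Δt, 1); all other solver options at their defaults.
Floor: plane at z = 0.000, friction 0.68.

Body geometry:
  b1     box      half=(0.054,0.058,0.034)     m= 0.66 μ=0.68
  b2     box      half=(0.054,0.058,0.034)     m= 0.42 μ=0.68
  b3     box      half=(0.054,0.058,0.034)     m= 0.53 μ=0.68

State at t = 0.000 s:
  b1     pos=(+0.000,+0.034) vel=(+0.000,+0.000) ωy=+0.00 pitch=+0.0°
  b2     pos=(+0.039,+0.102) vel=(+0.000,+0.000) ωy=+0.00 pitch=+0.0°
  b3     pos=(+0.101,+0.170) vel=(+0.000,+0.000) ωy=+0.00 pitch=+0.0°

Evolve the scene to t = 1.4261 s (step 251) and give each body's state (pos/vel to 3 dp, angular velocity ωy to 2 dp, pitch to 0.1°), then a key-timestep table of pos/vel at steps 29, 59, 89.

State at t = 1.4261 s:
  b1     pos=(+0.000,+0.034) vel=(+0.000,+0.000) ωy=+0.00 pitch=+0.0°
  b2     pos=(+0.096,+0.054) vel=(+0.000,+0.000) ωy=+0.00 pitch=+90.0°
  b3     pos=(+0.299,+0.034) vel=(+0.000,+0.000) ωy=+0.00 pitch=+180.0°

Key-timestep trajectory:
   step    t(s)  b1.x    b1.z    b1.vx   b1.vz   b2.x    b2.z    b2.vx   b2.vz   b3.x    b3.z    b3.vx   b3.vz 
     29  0.1648   +0.000  +0.034  -0.001  +0.000   +0.058  +0.105  +0.279  -0.027   +0.146  +0.132  +0.521  -0.719
     59  0.3352   +0.000  +0.034  +0.000  +0.000   +0.096  +0.054  -0.020  +0.023   +0.230  +0.062  +0.248  +0.063
     89  0.5057   +0.000  +0.034  +0.000  +0.000   +0.096  +0.054  +0.000  +0.000   +0.268  +0.059  +0.346  -0.146


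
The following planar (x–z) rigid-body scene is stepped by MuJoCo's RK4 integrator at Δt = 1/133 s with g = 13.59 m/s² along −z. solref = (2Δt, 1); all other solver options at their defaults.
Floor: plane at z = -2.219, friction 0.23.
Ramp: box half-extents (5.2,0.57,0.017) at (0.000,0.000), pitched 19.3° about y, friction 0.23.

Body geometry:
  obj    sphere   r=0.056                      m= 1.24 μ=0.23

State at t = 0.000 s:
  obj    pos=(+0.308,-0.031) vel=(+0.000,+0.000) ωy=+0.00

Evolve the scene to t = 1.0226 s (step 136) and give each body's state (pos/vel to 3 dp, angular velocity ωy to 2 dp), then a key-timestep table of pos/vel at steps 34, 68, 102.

State at t = 1.0226 s:
  obj    pos=(+1.891,-0.585) vel=(+3.096,-1.084) ωy=+58.57

Key-timestep trajectory:
   step    t(s)  obj.x    obj.z    obj.vx   obj.vz 
     34  0.2556   +0.407  -0.065  +0.774  -0.271
     68  0.5113   +0.704  -0.169  +1.548  -0.542
    102  0.7669   +1.199  -0.342  +2.322  -0.813


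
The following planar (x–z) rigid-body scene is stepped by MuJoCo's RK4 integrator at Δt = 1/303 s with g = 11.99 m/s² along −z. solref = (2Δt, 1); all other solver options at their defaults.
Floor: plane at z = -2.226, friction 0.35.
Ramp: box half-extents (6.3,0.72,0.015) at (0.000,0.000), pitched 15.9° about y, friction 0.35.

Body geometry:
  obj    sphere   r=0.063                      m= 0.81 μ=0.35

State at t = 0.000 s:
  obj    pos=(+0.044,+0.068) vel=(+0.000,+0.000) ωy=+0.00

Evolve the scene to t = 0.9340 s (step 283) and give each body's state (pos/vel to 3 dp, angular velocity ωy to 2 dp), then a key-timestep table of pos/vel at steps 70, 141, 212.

State at t = 0.9340 s:
  obj    pos=(+1.028,-0.212) vel=(+2.108,-0.600) ωy=+34.78

Key-timestep trajectory:
   step    t(s)  obj.x    obj.z    obj.vx   obj.vz 
     70  0.2310   +0.104  +0.051  +0.521  -0.149
    141  0.4653   +0.288  -0.001  +1.050  -0.299
    212  0.6997   +0.597  -0.089  +1.579  -0.450


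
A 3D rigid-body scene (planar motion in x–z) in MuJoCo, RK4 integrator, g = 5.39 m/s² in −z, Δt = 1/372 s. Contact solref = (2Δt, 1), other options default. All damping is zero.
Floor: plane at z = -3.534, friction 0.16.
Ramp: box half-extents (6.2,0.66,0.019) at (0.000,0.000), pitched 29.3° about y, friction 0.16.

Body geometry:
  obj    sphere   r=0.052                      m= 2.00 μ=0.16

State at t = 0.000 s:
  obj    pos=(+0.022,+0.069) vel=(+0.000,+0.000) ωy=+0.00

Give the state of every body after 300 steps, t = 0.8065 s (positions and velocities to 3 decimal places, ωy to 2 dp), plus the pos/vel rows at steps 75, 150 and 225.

State at t = 0.8065 s:
  obj    pos=(+0.557,-0.231) vel=(+1.327,-0.743) ωy=+29.13

Key-timestep trajectory:
   step    t(s)  obj.x    obj.z    obj.vx   obj.vz 
     75  0.2016   +0.056  +0.050  +0.331  -0.189
    150  0.4032   +0.156  -0.006  +0.664  -0.373
    225  0.6048   +0.323  -0.100  +0.996  -0.557


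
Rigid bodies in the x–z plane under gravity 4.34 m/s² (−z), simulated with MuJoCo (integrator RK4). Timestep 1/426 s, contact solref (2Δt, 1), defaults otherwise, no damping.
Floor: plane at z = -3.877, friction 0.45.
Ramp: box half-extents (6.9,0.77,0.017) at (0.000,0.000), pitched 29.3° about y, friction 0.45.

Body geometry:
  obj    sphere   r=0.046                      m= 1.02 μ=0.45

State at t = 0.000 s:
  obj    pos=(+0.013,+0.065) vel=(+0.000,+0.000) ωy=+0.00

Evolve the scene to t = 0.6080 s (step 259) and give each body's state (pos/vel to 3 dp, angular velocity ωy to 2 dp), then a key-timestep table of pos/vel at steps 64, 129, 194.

State at t = 0.6080 s:
  obj    pos=(+0.258,-0.072) vel=(+0.804,-0.451) ωy=+20.05

Key-timestep trajectory:
   step    t(s)  obj.x    obj.z    obj.vx   obj.vz 
     64  0.1502   +0.028  +0.057  +0.199  -0.112
    129  0.3028   +0.074  +0.031  +0.401  -0.225
    194  0.4554   +0.150  -0.012  +0.603  -0.338


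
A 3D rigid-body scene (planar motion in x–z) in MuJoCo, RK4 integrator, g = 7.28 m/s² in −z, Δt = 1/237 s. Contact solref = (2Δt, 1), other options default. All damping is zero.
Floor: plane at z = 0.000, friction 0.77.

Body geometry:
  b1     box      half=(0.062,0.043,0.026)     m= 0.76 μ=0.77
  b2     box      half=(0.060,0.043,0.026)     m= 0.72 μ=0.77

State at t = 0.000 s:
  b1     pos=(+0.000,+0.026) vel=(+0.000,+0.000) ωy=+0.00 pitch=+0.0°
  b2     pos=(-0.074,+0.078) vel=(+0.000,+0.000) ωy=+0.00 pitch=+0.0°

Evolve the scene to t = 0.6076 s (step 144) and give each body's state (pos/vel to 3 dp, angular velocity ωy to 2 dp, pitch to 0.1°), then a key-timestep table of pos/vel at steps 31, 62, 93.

State at t = 0.6076 s:
  b1     pos=(+0.000,+0.026) vel=(+0.000,+0.000) ωy=+0.00 pitch=+0.0°
  b2     pos=(-0.089,+0.061) vel=(+0.000,+0.000) ωy=+0.01 pitch=-46.0°

Key-timestep trajectory:
   step    t(s)  b1.x    b1.z    b1.vx   b1.vz   b2.x    b2.z    b2.vx   b2.vz 
     31  0.1308   +0.000  +0.026  +0.000  +0.000   -0.083  +0.072  -0.129  -0.128
     62  0.2616   +0.000  +0.026  +0.000  +0.000   -0.097  +0.064  -0.047  +0.011
     93  0.3924   +0.000  +0.026  +0.000  +0.000   -0.093  +0.063  +0.114  -0.034


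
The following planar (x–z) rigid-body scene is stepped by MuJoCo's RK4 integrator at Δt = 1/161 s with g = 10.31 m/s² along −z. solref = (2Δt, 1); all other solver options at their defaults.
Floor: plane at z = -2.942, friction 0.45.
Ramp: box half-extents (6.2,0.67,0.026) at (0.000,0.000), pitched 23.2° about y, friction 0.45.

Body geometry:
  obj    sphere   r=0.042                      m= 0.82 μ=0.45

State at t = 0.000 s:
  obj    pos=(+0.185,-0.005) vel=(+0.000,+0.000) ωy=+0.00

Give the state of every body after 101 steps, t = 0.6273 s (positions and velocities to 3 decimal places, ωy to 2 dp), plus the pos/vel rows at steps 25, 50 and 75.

State at t = 0.6273 s:
  obj    pos=(+0.710,-0.230) vel=(+1.673,-0.717) ωy=+43.32

Key-timestep trajectory:
   step    t(s)  obj.x    obj.z    obj.vx   obj.vz 
     25  0.1553   +0.217  -0.019  +0.414  -0.177
     50  0.3106   +0.314  -0.060  +0.828  -0.355
     75  0.4658   +0.474  -0.129  +1.242  -0.532


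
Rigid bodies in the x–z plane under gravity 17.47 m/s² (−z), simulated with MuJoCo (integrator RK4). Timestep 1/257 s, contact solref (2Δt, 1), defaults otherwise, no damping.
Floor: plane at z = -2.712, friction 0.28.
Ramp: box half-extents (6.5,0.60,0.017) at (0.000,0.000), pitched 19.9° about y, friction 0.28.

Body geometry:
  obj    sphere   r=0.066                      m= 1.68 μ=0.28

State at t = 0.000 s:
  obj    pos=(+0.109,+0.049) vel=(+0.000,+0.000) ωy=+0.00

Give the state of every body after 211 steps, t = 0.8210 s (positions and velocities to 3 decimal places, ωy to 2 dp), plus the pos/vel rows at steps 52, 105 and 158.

State at t = 0.8210 s:
  obj    pos=(+1.455,-0.438) vel=(+3.279,-1.187) ωy=+52.83

Key-timestep trajectory:
   step    t(s)  obj.x    obj.z    obj.vx   obj.vz 
     52  0.2023   +0.191  +0.019  +0.808  -0.293
    105  0.4086   +0.442  -0.072  +1.632  -0.591
    158  0.6148   +0.864  -0.224  +2.455  -0.889


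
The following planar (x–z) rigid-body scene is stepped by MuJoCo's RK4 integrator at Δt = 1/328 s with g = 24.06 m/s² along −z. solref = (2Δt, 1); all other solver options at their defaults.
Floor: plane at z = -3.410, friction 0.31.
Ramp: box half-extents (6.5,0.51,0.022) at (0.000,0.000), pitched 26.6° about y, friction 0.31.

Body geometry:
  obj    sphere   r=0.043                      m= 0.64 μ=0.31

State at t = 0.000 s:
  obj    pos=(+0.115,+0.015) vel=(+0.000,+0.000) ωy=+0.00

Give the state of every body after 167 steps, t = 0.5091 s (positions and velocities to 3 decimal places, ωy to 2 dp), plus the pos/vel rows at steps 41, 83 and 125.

State at t = 0.5091 s:
  obj    pos=(+1.007,-0.432) vel=(+3.503,-1.754) ωy=+91.10

Key-timestep trajectory:
   step    t(s)  obj.x    obj.z    obj.vx   obj.vz 
     41  0.1250   +0.169  -0.012  +0.860  -0.431
     83  0.2530   +0.335  -0.095  +1.741  -0.872
    125  0.3811   +0.615  -0.235  +2.622  -1.313


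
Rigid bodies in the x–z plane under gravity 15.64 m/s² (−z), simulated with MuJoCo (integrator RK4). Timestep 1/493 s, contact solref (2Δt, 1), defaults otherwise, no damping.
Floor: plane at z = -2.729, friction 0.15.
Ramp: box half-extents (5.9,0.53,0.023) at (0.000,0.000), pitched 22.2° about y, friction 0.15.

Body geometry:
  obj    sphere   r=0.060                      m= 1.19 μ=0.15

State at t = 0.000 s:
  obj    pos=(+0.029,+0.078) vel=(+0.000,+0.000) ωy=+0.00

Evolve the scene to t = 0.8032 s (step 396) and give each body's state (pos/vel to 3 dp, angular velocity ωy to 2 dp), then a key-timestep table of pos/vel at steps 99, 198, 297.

State at t = 0.8032 s:
  obj    pos=(+1.290,-0.437) vel=(+3.139,-1.281) ωy=+56.50

Key-timestep trajectory:
   step    t(s)  obj.x    obj.z    obj.vx   obj.vz 
     99  0.2008   +0.108  +0.046  +0.785  -0.320
    198  0.4016   +0.344  -0.051  +1.570  -0.641
    297  0.6024   +0.738  -0.212  +2.355  -0.961


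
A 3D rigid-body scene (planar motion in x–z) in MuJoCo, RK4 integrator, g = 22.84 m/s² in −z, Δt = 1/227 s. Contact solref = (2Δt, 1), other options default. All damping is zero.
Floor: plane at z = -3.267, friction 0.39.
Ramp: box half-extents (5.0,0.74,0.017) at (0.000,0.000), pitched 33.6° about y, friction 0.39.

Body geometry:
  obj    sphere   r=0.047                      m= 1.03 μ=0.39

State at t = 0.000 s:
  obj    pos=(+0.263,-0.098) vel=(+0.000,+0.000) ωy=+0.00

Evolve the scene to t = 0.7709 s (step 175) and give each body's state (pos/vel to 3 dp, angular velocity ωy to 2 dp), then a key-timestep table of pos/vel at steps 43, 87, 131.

State at t = 0.7709 s:
  obj    pos=(+2.498,-1.583) vel=(+5.797,-3.852) ωy=+148.07

Key-timestep trajectory:
   step    t(s)  obj.x    obj.z    obj.vx   obj.vz 
     43  0.1894   +0.398  -0.188  +1.425  -0.947
     87  0.3833   +0.815  -0.465  +2.882  -1.915
    131  0.5771   +1.515  -0.930  +4.340  -2.883


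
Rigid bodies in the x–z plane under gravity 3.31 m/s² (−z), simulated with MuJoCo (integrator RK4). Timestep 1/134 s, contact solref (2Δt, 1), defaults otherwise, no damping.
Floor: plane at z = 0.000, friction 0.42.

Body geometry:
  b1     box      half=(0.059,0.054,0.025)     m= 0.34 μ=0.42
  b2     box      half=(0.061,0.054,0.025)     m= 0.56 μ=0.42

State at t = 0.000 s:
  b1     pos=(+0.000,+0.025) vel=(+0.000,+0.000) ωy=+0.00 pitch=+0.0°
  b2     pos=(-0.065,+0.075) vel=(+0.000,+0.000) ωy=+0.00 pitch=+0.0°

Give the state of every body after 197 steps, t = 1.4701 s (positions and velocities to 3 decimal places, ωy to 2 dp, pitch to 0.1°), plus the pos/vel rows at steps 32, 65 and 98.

State at t = 1.4701 s:
  b1     pos=(+0.001,+0.025) vel=(+0.000,+0.000) ωy=+0.00 pitch=+0.0°
  b2     pos=(-0.081,+0.061) vel=(+0.000,+0.000) ωy=+0.01 pitch=-46.4°

Key-timestep trajectory:
   step    t(s)  b1.x    b1.z    b1.vx   b1.vz   b2.x    b2.z    b2.vx   b2.vz 
     32  0.2388   +0.000  +0.025  +0.000  +0.000   -0.073  +0.072  -0.071  -0.040
     65  0.4851   +0.000  +0.025  +0.000  +0.000   -0.091  +0.064  -0.028  +0.006
     98  0.7313   +0.000  +0.025  +0.000  +0.000   -0.083  +0.062  +0.108  -0.036


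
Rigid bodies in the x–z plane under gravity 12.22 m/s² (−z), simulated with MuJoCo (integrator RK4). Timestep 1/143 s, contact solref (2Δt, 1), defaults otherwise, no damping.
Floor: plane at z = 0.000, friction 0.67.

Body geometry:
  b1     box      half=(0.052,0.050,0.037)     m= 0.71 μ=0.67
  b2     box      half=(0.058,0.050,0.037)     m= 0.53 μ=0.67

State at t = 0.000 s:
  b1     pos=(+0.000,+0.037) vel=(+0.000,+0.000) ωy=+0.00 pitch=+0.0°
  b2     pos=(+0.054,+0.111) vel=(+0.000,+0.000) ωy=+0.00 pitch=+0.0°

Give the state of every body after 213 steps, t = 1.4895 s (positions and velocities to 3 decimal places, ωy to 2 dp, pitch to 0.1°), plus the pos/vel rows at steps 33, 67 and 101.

State at t = 1.4895 s:
  b1     pos=(+0.000,+0.037) vel=(+0.000,+0.000) ωy=+0.00 pitch=+0.0°
  b2     pos=(+0.105,+0.058) vel=(+0.000,+0.000) ωy=+0.00 pitch=+90.0°

Key-timestep trajectory:
   step    t(s)  b1.x    b1.z    b1.vx   b1.vz   b2.x    b2.z    b2.vx   b2.vz 
     33  0.2308   +0.000  +0.037  +0.000  +0.000   +0.069  +0.107  +0.193  -0.092
     67  0.4685   +0.000  +0.037  +0.000  +0.000   +0.128  +0.068  +0.083  +0.016
    101  0.7063   +0.000  +0.037  +0.000  +0.000   +0.101  +0.058  -0.156  +0.109


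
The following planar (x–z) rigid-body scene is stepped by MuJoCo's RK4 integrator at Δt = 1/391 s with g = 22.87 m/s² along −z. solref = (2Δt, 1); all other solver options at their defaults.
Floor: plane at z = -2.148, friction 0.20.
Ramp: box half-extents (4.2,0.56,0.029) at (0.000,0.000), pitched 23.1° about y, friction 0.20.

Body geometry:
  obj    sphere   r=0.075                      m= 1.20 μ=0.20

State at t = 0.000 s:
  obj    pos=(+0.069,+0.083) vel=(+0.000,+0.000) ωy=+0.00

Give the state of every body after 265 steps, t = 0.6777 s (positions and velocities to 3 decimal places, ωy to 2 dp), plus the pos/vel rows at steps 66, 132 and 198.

State at t = 0.6777 s:
  obj    pos=(+1.423,-0.494) vel=(+3.996,-1.704) ωy=+57.91

Key-timestep trajectory:
   step    t(s)  obj.x    obj.z    obj.vx   obj.vz 
     66  0.1688   +0.153  +0.048  +0.995  -0.425
    132  0.3376   +0.405  -0.060  +1.990  -0.849
    198  0.5064   +0.825  -0.239  +2.985  -1.273


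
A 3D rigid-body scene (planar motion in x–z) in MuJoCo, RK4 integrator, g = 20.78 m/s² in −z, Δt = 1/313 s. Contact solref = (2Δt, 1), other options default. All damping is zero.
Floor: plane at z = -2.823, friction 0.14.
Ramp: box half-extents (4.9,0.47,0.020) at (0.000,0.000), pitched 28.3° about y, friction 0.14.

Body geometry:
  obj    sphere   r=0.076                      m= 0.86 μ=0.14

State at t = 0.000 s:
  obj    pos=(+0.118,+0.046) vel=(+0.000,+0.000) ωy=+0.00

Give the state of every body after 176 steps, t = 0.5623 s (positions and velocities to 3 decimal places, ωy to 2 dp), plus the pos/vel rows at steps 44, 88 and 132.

State at t = 0.5623 s:
  obj    pos=(+1.133,-0.501) vel=(+3.605,-1.956) ωy=+47.30

Key-timestep trajectory:
   step    t(s)  obj.x    obj.z    obj.vx   obj.vz 
     44  0.1406   +0.181  +0.011  +0.907  -0.473
     88  0.2812   +0.372  -0.091  +1.803  -0.976
    132  0.4217   +0.689  -0.262  +2.710  -1.449


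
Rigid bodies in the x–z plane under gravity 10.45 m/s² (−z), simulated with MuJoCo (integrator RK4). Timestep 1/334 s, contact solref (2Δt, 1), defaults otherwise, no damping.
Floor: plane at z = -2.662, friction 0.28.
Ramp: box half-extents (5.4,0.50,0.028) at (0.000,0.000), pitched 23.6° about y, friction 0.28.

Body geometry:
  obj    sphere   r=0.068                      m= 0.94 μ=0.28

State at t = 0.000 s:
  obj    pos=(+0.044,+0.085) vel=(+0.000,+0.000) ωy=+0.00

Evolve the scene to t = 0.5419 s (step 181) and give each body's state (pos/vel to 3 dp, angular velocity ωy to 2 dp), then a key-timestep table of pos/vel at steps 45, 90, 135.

State at t = 0.5419 s:
  obj    pos=(+0.446,-0.090) vel=(+1.484,-0.648) ωy=+23.81

Key-timestep trajectory:
   step    t(s)  obj.x    obj.z    obj.vx   obj.vz 
     45  0.1347   +0.069  +0.075  +0.369  -0.161
     90  0.2695   +0.144  +0.042  +0.738  -0.322
    135  0.4042   +0.268  -0.012  +1.107  -0.484


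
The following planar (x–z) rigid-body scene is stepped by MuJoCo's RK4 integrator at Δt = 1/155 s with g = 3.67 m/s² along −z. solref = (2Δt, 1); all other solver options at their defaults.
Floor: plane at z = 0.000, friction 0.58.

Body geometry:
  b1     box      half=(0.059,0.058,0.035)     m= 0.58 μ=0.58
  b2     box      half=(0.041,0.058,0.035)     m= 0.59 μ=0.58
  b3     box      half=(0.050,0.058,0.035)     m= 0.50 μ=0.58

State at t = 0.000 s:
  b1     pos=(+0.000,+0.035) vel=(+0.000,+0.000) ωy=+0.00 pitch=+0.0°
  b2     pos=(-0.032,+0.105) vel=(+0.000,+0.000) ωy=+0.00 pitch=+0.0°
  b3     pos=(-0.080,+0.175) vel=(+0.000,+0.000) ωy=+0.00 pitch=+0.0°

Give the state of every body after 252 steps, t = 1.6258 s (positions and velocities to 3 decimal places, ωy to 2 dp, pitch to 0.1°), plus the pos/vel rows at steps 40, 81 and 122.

State at t = 1.6258 s:
  b1     pos=(+0.000,+0.035) vel=(+0.000,+0.000) ωy=+0.00 pitch=+0.0°
  b2     pos=(-0.031,+0.105) vel=(+0.000,+0.000) ωy=+0.00 pitch=+0.0°
  b3     pos=(-0.108,+0.050) vel=(+0.000,+0.000) ωy=+0.00 pitch=-90.0°

Key-timestep trajectory:
   step    t(s)  b1.x    b1.z    b1.vx   b1.vz   b2.x    b2.z    b2.vx   b2.vz   b3.x    b3.z    b3.vx   b3.vz 
     40  0.2581   +0.000  +0.035  +0.000  +0.000   -0.032  +0.105  +0.000  +0.000   -0.095  +0.168  -0.126  -0.096
     81  0.5226   +0.000  +0.035  +0.000  +0.000   -0.032  +0.105  +0.000  +0.000   -0.132  +0.056  -0.032  +0.114
    122  0.7871   +0.000  +0.035  +0.000  +0.000   -0.032  +0.105  +0.000  +0.000   -0.128  +0.059  +0.077  -0.019


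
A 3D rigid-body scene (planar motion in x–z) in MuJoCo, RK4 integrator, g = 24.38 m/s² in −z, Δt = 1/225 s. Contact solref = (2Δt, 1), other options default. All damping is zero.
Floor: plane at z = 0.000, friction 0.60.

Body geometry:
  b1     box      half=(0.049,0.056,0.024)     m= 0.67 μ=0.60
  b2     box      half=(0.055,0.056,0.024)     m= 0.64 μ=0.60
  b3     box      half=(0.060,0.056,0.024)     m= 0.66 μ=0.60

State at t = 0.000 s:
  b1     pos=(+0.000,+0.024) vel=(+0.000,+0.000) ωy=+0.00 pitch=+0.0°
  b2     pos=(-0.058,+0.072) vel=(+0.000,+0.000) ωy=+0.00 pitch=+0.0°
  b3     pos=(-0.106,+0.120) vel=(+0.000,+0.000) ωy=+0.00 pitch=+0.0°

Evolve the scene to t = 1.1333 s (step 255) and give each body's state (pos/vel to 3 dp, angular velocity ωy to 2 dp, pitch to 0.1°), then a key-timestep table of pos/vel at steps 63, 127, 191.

State at t = 1.1333 s:
  b1     pos=(+0.001,+0.024) vel=(+0.001,+0.000) ωy=+0.00 pitch=+0.0°
  b2     pos=(-0.072,+0.057) vel=(+0.000,-0.001) ωy=+0.03 pitch=-47.7°
  b3     pos=(-0.144,+0.058) vel=(+0.000,+0.000) ωy=+0.01 pitch=-42.2°

Key-timestep trajectory:
   step    t(s)  b1.x    b1.z    b1.vx   b1.vz   b2.x    b2.z    b2.vx   b2.vz   b3.x    b3.z    b3.vx   b3.vz 
     63  0.2800   +0.000  +0.024  +0.001  +0.000   -0.072  +0.057  +0.001  +0.000   -0.143  +0.058  +0.000  +0.000
    127  0.5644   +0.001  +0.024  +0.001  +0.000   -0.072  +0.057  +0.000  -0.001   -0.143  +0.058  +0.000  +0.000
    191  0.8489   +0.001  +0.024  +0.001  +0.000   -0.072  +0.057  +0.000  -0.001   -0.143  +0.058  +0.000  +0.000


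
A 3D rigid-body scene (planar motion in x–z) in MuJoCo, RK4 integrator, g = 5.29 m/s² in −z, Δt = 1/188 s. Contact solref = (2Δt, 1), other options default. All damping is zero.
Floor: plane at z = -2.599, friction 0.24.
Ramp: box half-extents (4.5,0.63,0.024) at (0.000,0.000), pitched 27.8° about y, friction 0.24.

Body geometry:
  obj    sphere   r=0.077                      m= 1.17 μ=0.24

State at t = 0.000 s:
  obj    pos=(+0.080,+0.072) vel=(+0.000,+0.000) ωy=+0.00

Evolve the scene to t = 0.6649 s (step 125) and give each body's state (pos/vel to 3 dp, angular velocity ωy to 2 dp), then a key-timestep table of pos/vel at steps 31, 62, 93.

State at t = 0.6649 s:
  obj    pos=(+0.425,-0.110) vel=(+1.037,-0.547) ωy=+15.21

Key-timestep trajectory:
   step    t(s)  obj.x    obj.z    obj.vx   obj.vz 
     31  0.1649   +0.101  +0.061  +0.257  -0.136
     62  0.3298   +0.165  +0.027  +0.514  -0.271
     93  0.4947   +0.271  -0.029  +0.771  -0.407


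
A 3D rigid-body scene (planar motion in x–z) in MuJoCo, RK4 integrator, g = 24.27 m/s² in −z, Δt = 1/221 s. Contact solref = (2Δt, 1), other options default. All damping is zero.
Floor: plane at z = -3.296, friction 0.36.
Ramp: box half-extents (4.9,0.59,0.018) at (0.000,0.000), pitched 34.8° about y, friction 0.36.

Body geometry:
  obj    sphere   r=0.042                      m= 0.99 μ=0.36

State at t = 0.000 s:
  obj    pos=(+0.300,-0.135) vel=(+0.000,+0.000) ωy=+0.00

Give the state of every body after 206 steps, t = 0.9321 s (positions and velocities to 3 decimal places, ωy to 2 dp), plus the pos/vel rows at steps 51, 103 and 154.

State at t = 0.9321 s:
  obj    pos=(+3.829,-2.588) vel=(+7.573,-5.263) ωy=+219.54

Key-timestep trajectory:
   step    t(s)  obj.x    obj.z    obj.vx   obj.vz 
     51  0.2308   +0.516  -0.286  +1.875  -1.303
    103  0.4661   +1.182  -0.749  +3.786  -2.632
    154  0.6968   +2.272  -1.506  +5.661  -3.935


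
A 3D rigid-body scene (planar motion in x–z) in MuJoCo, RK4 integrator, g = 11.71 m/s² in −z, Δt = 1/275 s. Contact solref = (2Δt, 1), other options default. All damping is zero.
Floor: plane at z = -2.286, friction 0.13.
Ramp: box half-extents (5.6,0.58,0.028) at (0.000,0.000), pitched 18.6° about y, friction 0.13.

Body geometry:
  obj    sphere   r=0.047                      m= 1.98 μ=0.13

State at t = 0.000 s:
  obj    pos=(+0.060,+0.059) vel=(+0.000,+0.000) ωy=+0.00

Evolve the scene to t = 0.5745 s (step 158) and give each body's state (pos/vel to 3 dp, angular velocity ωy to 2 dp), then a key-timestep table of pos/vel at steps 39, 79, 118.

State at t = 0.5745 s:
  obj    pos=(+0.477,-0.082) vel=(+1.453,-0.489) ωy=+32.60

Key-timestep trajectory:
   step    t(s)  obj.x    obj.z    obj.vx   obj.vz 
     39  0.1418   +0.085  +0.050  +0.359  -0.121
     79  0.2873   +0.164  +0.024  +0.727  -0.245
    118  0.4291   +0.293  -0.019  +1.085  -0.365


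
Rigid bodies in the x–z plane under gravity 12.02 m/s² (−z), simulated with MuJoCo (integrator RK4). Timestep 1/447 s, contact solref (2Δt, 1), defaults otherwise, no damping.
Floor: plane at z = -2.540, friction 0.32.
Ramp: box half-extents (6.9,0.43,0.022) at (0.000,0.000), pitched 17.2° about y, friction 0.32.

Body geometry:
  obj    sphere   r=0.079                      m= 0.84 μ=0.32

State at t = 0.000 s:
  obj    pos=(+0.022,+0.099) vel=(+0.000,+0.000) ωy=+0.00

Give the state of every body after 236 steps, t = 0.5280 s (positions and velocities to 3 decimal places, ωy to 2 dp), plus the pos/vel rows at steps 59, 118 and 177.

State at t = 0.5280 s:
  obj    pos=(+0.360,-0.006) vel=(+1.281,-0.396) ωy=+16.97

Key-timestep trajectory:
   step    t(s)  obj.x    obj.z    obj.vx   obj.vz 
     59  0.1320   +0.043  +0.092  +0.320  -0.099
    118  0.2640   +0.107  +0.073  +0.640  -0.198
    177  0.3960   +0.212  +0.040  +0.960  -0.297


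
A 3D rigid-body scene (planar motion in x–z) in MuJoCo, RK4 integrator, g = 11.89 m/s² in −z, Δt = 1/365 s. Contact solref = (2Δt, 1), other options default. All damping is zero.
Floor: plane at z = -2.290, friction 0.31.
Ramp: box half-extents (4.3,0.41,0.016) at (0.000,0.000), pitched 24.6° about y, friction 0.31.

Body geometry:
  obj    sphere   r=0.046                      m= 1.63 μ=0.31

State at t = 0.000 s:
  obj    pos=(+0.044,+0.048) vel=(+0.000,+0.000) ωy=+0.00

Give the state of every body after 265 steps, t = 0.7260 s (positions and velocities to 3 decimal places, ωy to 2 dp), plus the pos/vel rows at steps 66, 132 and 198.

State at t = 0.7260 s:
  obj    pos=(+0.891,-0.340) vel=(+2.334,-1.069) ωy=+55.79

Key-timestep trajectory:
   step    t(s)  obj.x    obj.z    obj.vx   obj.vz 
     66  0.1808   +0.097  +0.024  +0.581  -0.266
    132  0.3616   +0.254  -0.048  +1.163  -0.532
    198  0.5425   +0.517  -0.169  +1.744  -0.798


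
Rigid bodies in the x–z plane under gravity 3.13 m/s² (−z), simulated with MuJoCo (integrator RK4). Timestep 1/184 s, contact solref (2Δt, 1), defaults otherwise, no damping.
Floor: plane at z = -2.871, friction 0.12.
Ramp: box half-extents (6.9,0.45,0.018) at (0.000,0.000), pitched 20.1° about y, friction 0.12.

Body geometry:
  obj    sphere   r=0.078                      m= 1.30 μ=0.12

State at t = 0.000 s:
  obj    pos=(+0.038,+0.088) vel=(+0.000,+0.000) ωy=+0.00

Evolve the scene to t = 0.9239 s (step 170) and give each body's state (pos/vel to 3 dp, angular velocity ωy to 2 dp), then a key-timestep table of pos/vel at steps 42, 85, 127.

State at t = 0.9239 s:
  obj    pos=(+0.346,-0.024) vel=(+0.667,-0.244) ωy=+9.10

Key-timestep trajectory:
   step    t(s)  obj.x    obj.z    obj.vx   obj.vz 
     42  0.2283   +0.057  +0.081  +0.165  -0.060
     85  0.4620   +0.115  +0.060  +0.333  -0.122
    127  0.6902   +0.210  +0.025  +0.498  -0.182


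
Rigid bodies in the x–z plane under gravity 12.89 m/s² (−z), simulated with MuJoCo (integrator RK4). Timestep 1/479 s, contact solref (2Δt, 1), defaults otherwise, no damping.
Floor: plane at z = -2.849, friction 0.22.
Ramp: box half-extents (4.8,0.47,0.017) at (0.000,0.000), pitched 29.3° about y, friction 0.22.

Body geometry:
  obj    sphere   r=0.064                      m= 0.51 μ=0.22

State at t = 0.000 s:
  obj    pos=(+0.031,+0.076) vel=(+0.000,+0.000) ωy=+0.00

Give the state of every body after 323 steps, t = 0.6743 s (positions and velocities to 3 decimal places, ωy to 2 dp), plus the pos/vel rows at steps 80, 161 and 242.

State at t = 0.6743 s:
  obj    pos=(+0.924,-0.426) vel=(+2.650,-1.487) ωy=+47.47

Key-timestep trajectory:
   step    t(s)  obj.x    obj.z    obj.vx   obj.vz 
     80  0.1670   +0.086  +0.045  +0.656  -0.368
    161  0.3361   +0.253  -0.049  +1.321  -0.741
    242  0.5052   +0.532  -0.206  +1.985  -1.114


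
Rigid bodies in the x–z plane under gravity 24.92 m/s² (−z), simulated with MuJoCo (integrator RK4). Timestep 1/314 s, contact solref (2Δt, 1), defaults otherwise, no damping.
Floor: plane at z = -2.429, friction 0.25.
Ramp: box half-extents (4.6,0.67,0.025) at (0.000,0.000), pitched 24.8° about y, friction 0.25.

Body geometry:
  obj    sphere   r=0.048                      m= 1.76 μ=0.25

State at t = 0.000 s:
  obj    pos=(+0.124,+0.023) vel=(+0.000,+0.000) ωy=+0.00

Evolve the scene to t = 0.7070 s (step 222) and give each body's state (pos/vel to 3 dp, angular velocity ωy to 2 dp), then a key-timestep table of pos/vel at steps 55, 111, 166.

State at t = 0.7070 s:
  obj    pos=(+1.818,-0.760) vel=(+4.792,-2.214) ωy=+109.96

Key-timestep trajectory:
   step    t(s)  obj.x    obj.z    obj.vx   obj.vz 
     55  0.1752   +0.228  -0.025  +1.187  -0.549
    111  0.3535   +0.548  -0.173  +2.396  -1.107
    166  0.5287   +1.071  -0.415  +3.583  -1.656


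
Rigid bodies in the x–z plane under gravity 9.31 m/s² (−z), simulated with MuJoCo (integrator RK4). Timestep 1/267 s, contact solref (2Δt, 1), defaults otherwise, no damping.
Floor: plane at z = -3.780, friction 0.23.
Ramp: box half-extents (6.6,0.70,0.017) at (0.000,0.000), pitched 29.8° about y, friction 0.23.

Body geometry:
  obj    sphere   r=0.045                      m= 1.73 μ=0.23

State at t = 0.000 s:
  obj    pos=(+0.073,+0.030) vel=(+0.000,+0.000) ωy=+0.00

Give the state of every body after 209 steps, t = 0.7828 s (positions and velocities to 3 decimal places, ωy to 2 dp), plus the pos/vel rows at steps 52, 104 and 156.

State at t = 0.7828 s:
  obj    pos=(+0.952,-0.474) vel=(+2.245,-1.286) ωy=+57.47

Key-timestep trajectory:
   step    t(s)  obj.x    obj.z    obj.vx   obj.vz 
     52  0.1948   +0.127  -0.001  +0.559  -0.320
    104  0.3895   +0.291  -0.095  +1.117  -0.640
    156  0.5843   +0.563  -0.251  +1.676  -0.960


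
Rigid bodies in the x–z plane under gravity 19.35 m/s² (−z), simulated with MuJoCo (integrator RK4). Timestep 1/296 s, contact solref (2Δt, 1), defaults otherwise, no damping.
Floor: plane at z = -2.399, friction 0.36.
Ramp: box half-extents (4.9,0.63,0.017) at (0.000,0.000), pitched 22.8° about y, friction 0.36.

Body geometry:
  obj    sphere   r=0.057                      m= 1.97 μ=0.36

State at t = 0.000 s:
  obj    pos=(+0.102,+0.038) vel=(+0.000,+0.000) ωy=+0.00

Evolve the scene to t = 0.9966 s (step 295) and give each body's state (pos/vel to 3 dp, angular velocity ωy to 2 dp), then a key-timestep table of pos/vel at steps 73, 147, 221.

State at t = 0.9966 s:
  obj    pos=(+2.554,-0.993) vel=(+4.921,-2.069) ωy=+93.64

Key-timestep trajectory:
   step    t(s)  obj.x    obj.z    obj.vx   obj.vz 
     73  0.2466   +0.252  -0.026  +1.218  -0.512
    147  0.4966   +0.711  -0.219  +2.452  -1.031
    221  0.7466   +1.478  -0.541  +3.686  -1.550


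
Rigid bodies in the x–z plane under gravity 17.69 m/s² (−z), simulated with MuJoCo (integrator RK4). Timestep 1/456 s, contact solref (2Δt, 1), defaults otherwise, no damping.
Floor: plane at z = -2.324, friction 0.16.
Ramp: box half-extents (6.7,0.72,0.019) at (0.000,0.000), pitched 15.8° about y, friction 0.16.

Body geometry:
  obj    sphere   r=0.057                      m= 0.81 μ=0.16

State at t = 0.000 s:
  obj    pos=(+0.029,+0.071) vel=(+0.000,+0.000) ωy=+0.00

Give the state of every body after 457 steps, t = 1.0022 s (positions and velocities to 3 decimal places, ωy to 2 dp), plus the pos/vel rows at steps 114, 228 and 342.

State at t = 1.0022 s:
  obj    pos=(+1.692,-0.400) vel=(+3.318,-0.939) ωy=+60.49

Key-timestep trajectory:
   step    t(s)  obj.x    obj.z    obj.vx   obj.vz 
    114  0.2500   +0.132  +0.042  +0.828  -0.234
    228  0.5000   +0.443  -0.046  +1.655  -0.468
    342  0.7500   +0.960  -0.193  +2.483  -0.703


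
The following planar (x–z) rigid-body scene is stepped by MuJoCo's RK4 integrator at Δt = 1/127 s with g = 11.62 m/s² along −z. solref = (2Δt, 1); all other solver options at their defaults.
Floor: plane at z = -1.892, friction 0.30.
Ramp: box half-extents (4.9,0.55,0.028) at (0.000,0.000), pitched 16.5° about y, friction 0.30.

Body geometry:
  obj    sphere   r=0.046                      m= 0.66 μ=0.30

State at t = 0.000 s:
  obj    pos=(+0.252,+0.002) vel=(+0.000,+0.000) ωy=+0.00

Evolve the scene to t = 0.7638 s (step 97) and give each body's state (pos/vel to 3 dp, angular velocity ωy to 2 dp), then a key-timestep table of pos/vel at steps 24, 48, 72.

State at t = 0.7638 s:
  obj    pos=(+0.911,-0.193) vel=(+1.726,-0.511) ωy=+39.13

Key-timestep trajectory:
   step    t(s)  obj.x    obj.z    obj.vx   obj.vz 
     24  0.1890   +0.293  -0.009  +0.427  -0.127
     48  0.3780   +0.414  -0.045  +0.854  -0.253
     72  0.5669   +0.615  -0.105  +1.281  -0.380


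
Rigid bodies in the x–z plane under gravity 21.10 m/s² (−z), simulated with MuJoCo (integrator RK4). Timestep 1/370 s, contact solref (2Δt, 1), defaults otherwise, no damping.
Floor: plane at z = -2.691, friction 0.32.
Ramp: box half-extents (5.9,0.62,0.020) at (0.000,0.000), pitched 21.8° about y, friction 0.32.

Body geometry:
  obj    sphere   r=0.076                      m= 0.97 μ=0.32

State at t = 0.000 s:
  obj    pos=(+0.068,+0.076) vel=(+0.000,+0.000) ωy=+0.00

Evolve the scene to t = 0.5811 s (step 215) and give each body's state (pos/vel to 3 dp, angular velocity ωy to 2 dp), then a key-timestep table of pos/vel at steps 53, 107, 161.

State at t = 0.5811 s:
  obj    pos=(+0.946,-0.275) vel=(+3.020,-1.208) ωy=+42.79

Key-timestep trajectory:
   step    t(s)  obj.x    obj.z    obj.vx   obj.vz 
     53  0.1432   +0.121  +0.055  +0.745  -0.298
    107  0.2892   +0.285  -0.011  +1.503  -0.601
    161  0.4351   +0.560  -0.121  +2.261  -0.905


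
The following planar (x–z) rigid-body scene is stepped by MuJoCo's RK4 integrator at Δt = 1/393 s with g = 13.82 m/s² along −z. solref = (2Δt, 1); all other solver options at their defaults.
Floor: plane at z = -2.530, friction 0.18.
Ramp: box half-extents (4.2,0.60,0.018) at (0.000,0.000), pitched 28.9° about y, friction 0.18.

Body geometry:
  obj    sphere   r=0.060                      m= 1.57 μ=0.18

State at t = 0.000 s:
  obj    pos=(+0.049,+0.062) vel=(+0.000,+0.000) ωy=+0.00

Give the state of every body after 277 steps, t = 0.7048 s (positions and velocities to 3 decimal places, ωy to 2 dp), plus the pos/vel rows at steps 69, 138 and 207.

State at t = 0.7048 s:
  obj    pos=(+1.087,-0.511) vel=(+2.944,-1.625) ωy=+56.03

Key-timestep trajectory:
   step    t(s)  obj.x    obj.z    obj.vx   obj.vz 
     69  0.1756   +0.113  +0.026  +0.734  -0.405
    138  0.3511   +0.307  -0.080  +1.467  -0.810
    207  0.5267   +0.629  -0.258  +2.200  -1.215


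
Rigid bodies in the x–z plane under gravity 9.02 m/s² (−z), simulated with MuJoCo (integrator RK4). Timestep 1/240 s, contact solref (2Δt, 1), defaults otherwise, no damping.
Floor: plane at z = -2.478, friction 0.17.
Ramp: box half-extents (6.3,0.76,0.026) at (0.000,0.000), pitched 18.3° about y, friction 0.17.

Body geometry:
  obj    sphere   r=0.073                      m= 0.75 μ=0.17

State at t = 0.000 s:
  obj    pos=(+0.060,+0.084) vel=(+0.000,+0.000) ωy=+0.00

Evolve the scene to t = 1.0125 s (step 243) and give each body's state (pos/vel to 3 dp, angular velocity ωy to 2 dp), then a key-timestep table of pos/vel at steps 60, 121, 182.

State at t = 1.0125 s:
  obj    pos=(+1.045,-0.241) vel=(+1.945,-0.643) ωy=+28.05

Key-timestep trajectory:
   step    t(s)  obj.x    obj.z    obj.vx   obj.vz 
     60  0.2500   +0.120  +0.065  +0.480  -0.159
    121  0.5042   +0.304  +0.004  +0.968  -0.320
    182  0.7583   +0.612  -0.098  +1.457  -0.482


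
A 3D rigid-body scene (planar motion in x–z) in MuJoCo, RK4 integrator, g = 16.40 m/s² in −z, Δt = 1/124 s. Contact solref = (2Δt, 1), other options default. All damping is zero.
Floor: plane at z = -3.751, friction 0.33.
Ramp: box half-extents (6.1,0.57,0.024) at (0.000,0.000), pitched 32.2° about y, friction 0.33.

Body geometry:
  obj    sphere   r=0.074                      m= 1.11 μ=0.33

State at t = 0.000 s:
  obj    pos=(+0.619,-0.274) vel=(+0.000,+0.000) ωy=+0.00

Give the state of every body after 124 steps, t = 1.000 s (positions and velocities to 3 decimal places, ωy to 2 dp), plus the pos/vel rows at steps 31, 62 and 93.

State at t = 1.000 s:
  obj    pos=(+3.261,-1.937) vel=(+5.282,-3.326) ωy=+84.33

Key-timestep trajectory:
   step    t(s)  obj.x    obj.z    obj.vx   obj.vz 
     31  0.2500   +0.784  -0.378  +1.321  -0.832
     62  0.5000   +1.280  -0.690  +2.642  -1.663
     93  0.7500   +2.105  -1.210  +3.962  -2.495
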